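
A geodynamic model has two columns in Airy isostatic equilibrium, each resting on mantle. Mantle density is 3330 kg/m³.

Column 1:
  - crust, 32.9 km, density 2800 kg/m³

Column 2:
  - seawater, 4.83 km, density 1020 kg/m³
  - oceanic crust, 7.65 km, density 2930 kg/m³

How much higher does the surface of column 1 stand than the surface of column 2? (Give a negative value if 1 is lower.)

0.967 km

For any compensation level in the mantle, the mantle terms cancel and isostasy reduces to e = (Σt_1 − Σt_2) − (Σ(ρt)_1 − Σ(ρt)_2) / ρ_m.
Σt_1 = 32.9 km; Σt_2 = 12.48 km; Σ(ρt)_1 = 92120; Σ(ρt)_2 = 27341.1 (in km·kg/m³).
e = (32.9 − 12.48) − (92120 − 27341.1) / 3330 = 0.967 km.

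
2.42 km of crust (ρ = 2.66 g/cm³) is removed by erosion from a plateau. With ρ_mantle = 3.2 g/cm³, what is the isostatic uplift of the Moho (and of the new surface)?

2.01 km

Unloading: uplift u = e ρ_c/ρ_m = 2.42 km × 2.66/3.2 = 2.01 km.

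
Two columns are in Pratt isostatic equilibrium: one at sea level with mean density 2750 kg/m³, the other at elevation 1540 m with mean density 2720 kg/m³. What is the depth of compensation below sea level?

ρ_ref D = ρ (D + h) → D (ρ_ref − ρ) = ρ h.
D = ρ h/(ρ_ref − ρ) = 2720 × 1540 m/(2750 − 2720) = 140000 m.

140000 m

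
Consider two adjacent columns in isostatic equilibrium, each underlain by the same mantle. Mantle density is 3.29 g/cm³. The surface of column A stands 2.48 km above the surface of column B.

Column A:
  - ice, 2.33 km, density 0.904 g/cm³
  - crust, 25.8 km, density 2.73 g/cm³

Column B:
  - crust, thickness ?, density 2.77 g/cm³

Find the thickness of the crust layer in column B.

Take the compensation level at the base of the deeper column (depth z_c below the surface of column A) and equate Σ ρ_i t_i down to z_c; mantle fills any gap and the z_c terms cancel.
Column A: 2.33×0.904 + 25.8×2.73 + (z_c − 28.13)×3.29
Column B: 2.48×0 + x×2.77 + (z_c − 2.48 − 0 − x)×3.29
The z_c×3.29 term appears on both sides and cancels. Collect the known terms of each column as K = Σ(ρt)_known − 3.29 × (depth of known layers): K_A = 72.54032 − 3.29×28.13 = −20.00738; K_B = 0 − 3.29×(2.48 + 0) = −8.1592.
Balance: K_A = K_B − x×(3.29 − 2.77), so x = (K_B − K_A)/(3.29 − 2.77) = 11.8482/0.52 = 22.8 km.

22.8 km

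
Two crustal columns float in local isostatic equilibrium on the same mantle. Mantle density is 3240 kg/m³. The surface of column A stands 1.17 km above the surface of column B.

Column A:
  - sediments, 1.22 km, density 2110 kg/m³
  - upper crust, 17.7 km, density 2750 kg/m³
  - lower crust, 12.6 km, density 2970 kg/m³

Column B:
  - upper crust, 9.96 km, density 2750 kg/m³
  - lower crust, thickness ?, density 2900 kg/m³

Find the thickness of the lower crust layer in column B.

Take the compensation level at the base of the deeper column (depth z_c below the surface of column A) and equate Σ ρ_i t_i down to z_c; mantle fills any gap and the z_c terms cancel.
Column A: 1.22×2110 + 17.7×2750 + 12.6×2970 + (z_c − 31.52)×3240
Column B: 1.17×0 + 9.96×2750 + x×2900 + (z_c − 1.17 − 9.96 − x)×3240
The z_c×3240 term appears on both sides and cancels. Collect the known terms of each column as K = Σ(ρt)_known − 3240 × (depth of known layers): K_A = 88671.2 − 3240×31.52 = −13453.6; K_B = 27390 − 3240×(1.17 + 9.96) = −8671.2.
Balance: K_A = K_B − x×(3240 − 2900), so x = (K_B − K_A)/(3240 − 2900) = 4782.4/340 = 14.1 km.

14.1 km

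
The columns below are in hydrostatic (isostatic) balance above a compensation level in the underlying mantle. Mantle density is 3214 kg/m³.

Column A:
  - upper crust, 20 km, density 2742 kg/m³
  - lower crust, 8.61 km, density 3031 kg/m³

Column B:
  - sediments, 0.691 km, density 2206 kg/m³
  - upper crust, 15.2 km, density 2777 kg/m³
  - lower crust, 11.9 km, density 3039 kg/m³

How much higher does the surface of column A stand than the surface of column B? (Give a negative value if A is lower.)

0.496 km

For any compensation level in the mantle, the mantle terms cancel and isostasy reduces to e = (Σt_A − Σt_B) − (Σ(ρt)_A − Σ(ρt)_B) / ρ_m.
Σt_A = 28.61 km; Σt_B = 27.791 km; Σ(ρt)_A = 80936.91; Σ(ρt)_B = 79898.846 (in km·kg/m³).
e = (28.61 − 27.791) − (80936.91 − 79898.846) / 3214 = 0.496 km.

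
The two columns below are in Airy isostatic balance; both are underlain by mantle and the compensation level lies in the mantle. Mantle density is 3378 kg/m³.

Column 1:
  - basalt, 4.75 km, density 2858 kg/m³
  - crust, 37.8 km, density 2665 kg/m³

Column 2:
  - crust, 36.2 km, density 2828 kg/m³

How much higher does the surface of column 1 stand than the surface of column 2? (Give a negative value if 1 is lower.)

2.82 km

For any compensation level in the mantle, the mantle terms cancel and isostasy reduces to e = (Σt_1 − Σt_2) − (Σ(ρt)_1 − Σ(ρt)_2) / ρ_m.
Σt_1 = 42.55 km; Σt_2 = 36.2 km; Σ(ρt)_1 = 114312.5; Σ(ρt)_2 = 102373.6 (in km·kg/m³).
e = (42.55 − 36.2) − (114312.5 − 102373.6) / 3378 = 2.82 km.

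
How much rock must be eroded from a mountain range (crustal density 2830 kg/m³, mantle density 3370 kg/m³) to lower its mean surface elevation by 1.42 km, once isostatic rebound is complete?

Net drop Δ = e − u = e − e ρ_c/ρ_m = e (ρ_m − ρ_c)/ρ_m.
e = Δ ρ_m/(ρ_m − ρ_c) = 1.42 km × 3370/540 = 8.86 km.

8.86 km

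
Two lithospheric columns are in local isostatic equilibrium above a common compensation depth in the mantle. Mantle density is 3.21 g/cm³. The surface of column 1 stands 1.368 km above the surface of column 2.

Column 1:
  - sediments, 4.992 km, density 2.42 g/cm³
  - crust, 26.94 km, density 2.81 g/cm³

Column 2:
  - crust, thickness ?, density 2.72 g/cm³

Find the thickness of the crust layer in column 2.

21.1 km

Take the compensation level at the base of the deeper column (depth z_c below the surface of column 1) and equate Σ ρ_i t_i down to z_c; mantle fills any gap and the z_c terms cancel.
Column 1: 4.992×2.42 + 26.94×2.81 + (z_c − 31.932)×3.21
Column 2: 1.368×0 + x×2.72 + (z_c − 1.368 − 0 − x)×3.21
The z_c×3.21 term appears on both sides and cancels. Collect the known terms of each column as K = Σ(ρt)_known − 3.21 × (depth of known layers): K_1 = 87.78204 − 3.21×31.932 = −14.71968; K_2 = 0 − 3.21×(1.368 + 0) = −4.39128.
Balance: K_1 = K_2 − x×(3.21 − 2.72), so x = (K_2 − K_1)/(3.21 − 2.72) = 10.3284/0.49 = 21.1 km.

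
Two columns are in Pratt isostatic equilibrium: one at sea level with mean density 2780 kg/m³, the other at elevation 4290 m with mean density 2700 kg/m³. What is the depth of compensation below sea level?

ρ_ref D = ρ (D + h) → D (ρ_ref − ρ) = ρ h.
D = ρ h/(ρ_ref − ρ) = 2700 × 4290 m/(2780 − 2700) = 145000 m.

145000 m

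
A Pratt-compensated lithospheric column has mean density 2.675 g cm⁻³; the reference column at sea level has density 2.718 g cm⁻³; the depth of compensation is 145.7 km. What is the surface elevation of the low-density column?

2.34 km

ρ_ref D = ρ (D + h) → h = D (ρ_ref − ρ)/ρ.
h = 145.7 km × (2.718 − 2.675)/2.675 = 2.34 km.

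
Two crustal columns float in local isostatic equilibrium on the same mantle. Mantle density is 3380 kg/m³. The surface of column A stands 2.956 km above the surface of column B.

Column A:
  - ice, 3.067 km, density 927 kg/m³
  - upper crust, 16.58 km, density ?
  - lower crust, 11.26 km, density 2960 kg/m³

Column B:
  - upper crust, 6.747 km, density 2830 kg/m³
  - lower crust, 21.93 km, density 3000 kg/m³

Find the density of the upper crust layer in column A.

2790 kg/m³

Take the compensation level at the base of the deeper column (depth z_c below the surface of column A) and equate Σ ρ_i t_i down to z_c; mantle fills any gap and the z_c terms cancel.
Column A: 3.067×927 + 16.58×ρ + 11.26×2960 + (z_c − 30.907)×3380
Column B: 2.956×0 + 6.747×2830 + 21.93×3000 + (z_c − 2.956 − 28.677)×3380
The z_c×3380 term appears on both sides and cancels. Collect the known terms of each column as K = Σ(ρt)_known − 3380 × (depth of known layers): K_A = 36172.709 − 3380×30.907 = −68292.951; K_B = 84884.01 − 3380×(2.956 + 28.677) = −22035.53.
Balance: K_A + 16.58×ρ = K_B, so ρ = (K_B − K_A)/16.58 = 46257.4/16.58 = 2790 kg/m³.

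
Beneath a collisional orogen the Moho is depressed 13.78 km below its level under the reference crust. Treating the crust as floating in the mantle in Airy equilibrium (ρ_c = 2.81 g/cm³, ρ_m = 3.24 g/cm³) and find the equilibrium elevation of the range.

2.11 km

For local isostatic compensation: ρ_c h = (ρ_m − ρ_c) r.
h = r (ρ_m − ρ_c) / ρ_c = 13.78 km × (3.24 − 2.81) / 2.81 = 2.11 km.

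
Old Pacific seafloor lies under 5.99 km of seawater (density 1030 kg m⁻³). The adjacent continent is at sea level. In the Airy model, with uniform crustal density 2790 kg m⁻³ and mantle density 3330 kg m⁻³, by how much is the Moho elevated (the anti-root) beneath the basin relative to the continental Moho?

By Archimedes' principle applied to the lithosphere: replacing crust with seawater at the top is compensated by replacing crust with mantle at the base: d (ρ_c − ρ_w) = a (ρ_m − ρ_c).
a = d (ρ_c − ρ_w)/(ρ_m − ρ_c) = 5.99 km × 1760/540 = 19.5 km.

19.5 km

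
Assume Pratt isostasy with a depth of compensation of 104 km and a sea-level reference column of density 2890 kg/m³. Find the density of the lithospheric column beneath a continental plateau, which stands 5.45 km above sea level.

2750 kg/m³

Pratt balance: ρ_ref D = ρ (D + h).
ρ = ρ_ref D/(D + h) = 2890 × 104 km/(104 km + 5.45 km) = 2750 kg/m³.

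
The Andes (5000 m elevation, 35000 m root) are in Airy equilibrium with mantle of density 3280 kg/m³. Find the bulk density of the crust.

2870 kg/m³

ρ_c h = (ρ_m − ρ_c) r → ρ_c (h + r) = ρ_m r → ρ_c = ρ_m r / (h + r).
ρ_c = 3280 × 35000 m / (5000 m + 35000 m) = 2870 kg/m³.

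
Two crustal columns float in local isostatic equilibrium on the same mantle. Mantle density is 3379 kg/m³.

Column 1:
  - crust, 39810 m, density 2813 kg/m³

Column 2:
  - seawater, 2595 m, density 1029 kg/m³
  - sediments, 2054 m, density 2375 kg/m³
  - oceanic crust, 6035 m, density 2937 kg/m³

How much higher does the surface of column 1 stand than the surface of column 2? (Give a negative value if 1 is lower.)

3460 m

For any compensation level in the mantle, the mantle terms cancel and isostasy reduces to e = (Σt_1 − Σt_2) − (Σ(ρt)_1 − Σ(ρt)_2) / ρ_m.
Σt_1 = 39810 m; Σt_2 = 10684 m; Σ(ρt)_1 = 111985530; Σ(ρt)_2 = 25273300 (in m·kg/m³).
e = (39810 − 10684) − (111985530 − 25273300) / 3379 = 3460 m.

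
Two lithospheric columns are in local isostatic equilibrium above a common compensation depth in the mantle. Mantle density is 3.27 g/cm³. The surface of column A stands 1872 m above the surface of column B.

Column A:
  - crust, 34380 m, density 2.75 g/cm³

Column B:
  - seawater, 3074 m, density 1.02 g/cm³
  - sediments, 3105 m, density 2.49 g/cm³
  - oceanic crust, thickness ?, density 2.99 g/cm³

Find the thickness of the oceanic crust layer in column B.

8630 m

Take the compensation level at the base of the deeper column (depth z_c below the surface of column A) and equate Σ ρ_i t_i down to z_c; mantle fills any gap and the z_c terms cancel.
Column A: 34380×2.75 + (z_c − 34380)×3.27
Column B: 1872×0 + 3074×1.02 + 3105×2.49 + x×2.99 + (z_c − 1872 − 6179 − x)×3.27
The z_c×3.27 term appears on both sides and cancels. Collect the known terms of each column as K = Σ(ρt)_known − 3.27 × (depth of known layers): K_A = 94545 − 3.27×34380 = −17877.6; K_B = 10866.93 − 3.27×(1872 + 6179) = −15459.84.
Balance: K_A = K_B − x×(3.27 − 2.99), so x = (K_B − K_A)/(3.27 − 2.99) = 2417.76/0.28 = 8630 m.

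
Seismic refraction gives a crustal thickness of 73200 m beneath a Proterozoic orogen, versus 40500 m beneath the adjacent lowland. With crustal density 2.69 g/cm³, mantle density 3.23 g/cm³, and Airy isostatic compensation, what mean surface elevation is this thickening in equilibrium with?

5470 m

Excess crust Δ = 73200 m − 40500 m = 32700 m, split between elevation h and root r with h + r = Δ.
Airy balance ρ_c h = (ρ_m − ρ_c) r gives r = h ρ_c/(ρ_m − ρ_c), so h (1 + ρ_c/(ρ_m − ρ_c)) = Δ, i.e. h = Δ (ρ_m − ρ_c)/ρ_m.
h = 32700 m × 0.54/3.23 = 5470 m.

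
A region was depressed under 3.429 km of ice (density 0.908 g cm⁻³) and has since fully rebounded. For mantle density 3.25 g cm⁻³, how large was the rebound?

0.958 km

Removing the load lets mantle flow back in; uplift u satisfies ρ_ice t = ρ_m u.
u = t ρ_ice/ρ_m = 3.429 km × 0.908/3.25 = 0.958 km.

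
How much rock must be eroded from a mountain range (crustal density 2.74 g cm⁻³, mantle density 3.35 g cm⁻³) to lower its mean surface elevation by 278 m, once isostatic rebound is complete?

1530 m

Net drop Δ = e − u = e − e ρ_c/ρ_m = e (ρ_m − ρ_c)/ρ_m.
e = Δ ρ_m/(ρ_m − ρ_c) = 278 m × 3.35/0.61 = 1530 m.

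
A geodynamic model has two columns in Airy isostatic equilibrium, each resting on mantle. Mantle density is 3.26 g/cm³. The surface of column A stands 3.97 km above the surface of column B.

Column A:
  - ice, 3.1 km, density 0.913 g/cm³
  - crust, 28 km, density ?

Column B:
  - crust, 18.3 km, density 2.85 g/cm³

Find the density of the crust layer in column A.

2.79 g/cm³

Take the compensation level at the base of the deeper column (depth z_c below the surface of column A) and equate Σ ρ_i t_i down to z_c; mantle fills any gap and the z_c terms cancel.
Column A: 3.1×0.913 + 28×ρ + (z_c − 31.1)×3.26
Column B: 3.97×0 + 18.3×2.85 + (z_c − 3.97 − 18.3)×3.26
The z_c×3.26 term appears on both sides and cancels. Collect the known terms of each column as K = Σ(ρt)_known − 3.26 × (depth of known layers): K_A = 2.8303 − 3.26×31.1 = −98.5557; K_B = 52.155 − 3.26×(3.97 + 18.3) = −20.4452.
Balance: K_A + 28×ρ = K_B, so ρ = (K_B − K_A)/28 = 78.1105/28 = 2.79 g/cm³.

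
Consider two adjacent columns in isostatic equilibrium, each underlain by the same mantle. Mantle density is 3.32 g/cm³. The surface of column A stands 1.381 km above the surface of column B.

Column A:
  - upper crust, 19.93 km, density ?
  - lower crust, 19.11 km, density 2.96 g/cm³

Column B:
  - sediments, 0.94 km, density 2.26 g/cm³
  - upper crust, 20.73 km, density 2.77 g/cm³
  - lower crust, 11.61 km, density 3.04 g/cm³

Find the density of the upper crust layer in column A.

Take the compensation level at the base of the deeper column (depth z_c below the surface of column A) and equate Σ ρ_i t_i down to z_c; mantle fills any gap and the z_c terms cancel.
Column A: 19.93×ρ + 19.11×2.96 + (z_c − 39.04)×3.32
Column B: 1.381×0 + 0.94×2.26 + 20.73×2.77 + 11.61×3.04 + (z_c − 1.381 − 33.28)×3.32
The z_c×3.32 term appears on both sides and cancels. Collect the known terms of each column as K = Σ(ρt)_known − 3.32 × (depth of known layers): K_A = 56.5656 − 3.32×39.04 = −73.0472; K_B = 94.8409 − 3.32×(1.381 + 33.28) = −20.23362.
Balance: K_A + 19.93×ρ = K_B, so ρ = (K_B − K_A)/19.93 = 52.8136/19.93 = 2.65 g/cm³.

2.65 g/cm³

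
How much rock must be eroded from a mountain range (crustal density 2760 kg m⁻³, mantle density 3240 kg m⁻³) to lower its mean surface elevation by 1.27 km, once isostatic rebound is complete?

Net drop Δ = e − u = e − e ρ_c/ρ_m = e (ρ_m − ρ_c)/ρ_m.
e = Δ ρ_m/(ρ_m − ρ_c) = 1.27 km × 3240/480 = 8.57 km.

8.57 km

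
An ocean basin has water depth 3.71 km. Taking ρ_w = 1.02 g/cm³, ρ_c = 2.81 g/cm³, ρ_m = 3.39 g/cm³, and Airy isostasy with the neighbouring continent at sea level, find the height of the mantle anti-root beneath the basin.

11.4 km

For local isostatic compensation: replacing crust with seawater at the top is compensated by replacing crust with mantle at the base: d (ρ_c − ρ_w) = a (ρ_m − ρ_c).
a = d (ρ_c − ρ_w)/(ρ_m − ρ_c) = 3.71 km × 1.79/0.58 = 11.4 km.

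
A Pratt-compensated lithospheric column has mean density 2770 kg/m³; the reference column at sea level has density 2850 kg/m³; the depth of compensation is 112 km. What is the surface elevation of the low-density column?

ρ_ref D = ρ (D + h) → h = D (ρ_ref − ρ)/ρ.
h = 112 km × (2850 − 2770)/2770 = 3.23 km.

3.23 km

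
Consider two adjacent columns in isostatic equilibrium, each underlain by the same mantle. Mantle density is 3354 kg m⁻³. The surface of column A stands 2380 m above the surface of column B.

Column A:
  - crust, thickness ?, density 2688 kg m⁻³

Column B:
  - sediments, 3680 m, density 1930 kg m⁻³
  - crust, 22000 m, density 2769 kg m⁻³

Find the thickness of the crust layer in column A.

Take the compensation level at the base of the deeper column (depth z_c below the surface of column A) and equate Σ ρ_i t_i down to z_c; mantle fills any gap and the z_c terms cancel.
Column A: x×2688 + (z_c − 0 − x)×3354
Column B: 2380×0 + 3680×1930 + 22000×2769 + (z_c − 2380 − 25680)×3354
The z_c×3354 term appears on both sides and cancels. Collect the known terms of each column as K = Σ(ρt)_known − 3354 × (depth of known layers): K_A = 0 − 3354×0 = 0; K_B = 68020400 − 3354×(2380 + 25680) = −26092840.
Balance: K_A − x×(3354 − 2688) = K_B, so x = (K_A − K_B)/(3354 − 2688) = 26092800/666 = 39200 m.

39200 m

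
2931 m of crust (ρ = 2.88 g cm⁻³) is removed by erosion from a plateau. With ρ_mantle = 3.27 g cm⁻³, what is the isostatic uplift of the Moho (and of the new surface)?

2580 m

Unloading: uplift u = e ρ_c/ρ_m = 2931 m × 2.88/3.27 = 2580 m.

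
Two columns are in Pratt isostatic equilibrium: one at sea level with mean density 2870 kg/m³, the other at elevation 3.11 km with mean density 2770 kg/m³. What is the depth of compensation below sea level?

ρ_ref D = ρ (D + h) → D (ρ_ref − ρ) = ρ h.
D = ρ h/(ρ_ref − ρ) = 2770 × 3.11 km/(2870 − 2770) = 86.1 km.

86.1 km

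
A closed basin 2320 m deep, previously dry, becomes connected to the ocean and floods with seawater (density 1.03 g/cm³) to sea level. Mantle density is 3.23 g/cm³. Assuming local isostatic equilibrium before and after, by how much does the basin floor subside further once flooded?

After flooding the water column is d + s deep. Its weight must equal the weight of mantle displaced by the extra subsidence s: (d + s) ρ_w = s ρ_m.
s = d ρ_w / (ρ_m − ρ_w) = 2320 m × 1.03/(3.23 − 1.03) = 1090 m.

1090 m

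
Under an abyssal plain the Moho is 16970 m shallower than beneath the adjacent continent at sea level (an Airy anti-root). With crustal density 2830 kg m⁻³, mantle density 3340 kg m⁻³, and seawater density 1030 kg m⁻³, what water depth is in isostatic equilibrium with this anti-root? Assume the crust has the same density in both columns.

4810 m

Replacing a thickness d of crust by seawater at the top must be balanced by replacing crust with mantle at the base: d (ρ_c − ρ_w) = a (ρ_m − ρ_c).
d = a (ρ_m − ρ_c)/(ρ_c − ρ_w) = 16970 m × 510/1800 = 4810 m.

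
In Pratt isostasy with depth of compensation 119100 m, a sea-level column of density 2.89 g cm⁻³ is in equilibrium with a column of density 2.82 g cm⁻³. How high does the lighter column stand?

2960 m

ρ_ref D = ρ (D + h) → h = D (ρ_ref − ρ)/ρ.
h = 119100 m × (2.89 − 2.82)/2.82 = 2960 m.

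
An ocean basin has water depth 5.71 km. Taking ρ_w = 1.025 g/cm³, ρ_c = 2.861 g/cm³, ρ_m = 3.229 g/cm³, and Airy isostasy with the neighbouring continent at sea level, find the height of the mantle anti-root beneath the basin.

28.5 km

In Airy isostatic equilibrium: replacing crust with seawater at the top is compensated by replacing crust with mantle at the base: d (ρ_c − ρ_w) = a (ρ_m − ρ_c).
a = d (ρ_c − ρ_w)/(ρ_m − ρ_c) = 5.71 km × 1.836/0.368 = 28.5 km.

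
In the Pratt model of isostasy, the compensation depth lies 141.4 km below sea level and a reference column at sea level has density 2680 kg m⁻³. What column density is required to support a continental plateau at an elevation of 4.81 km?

2590 kg m⁻³

Pratt balance: ρ_ref D = ρ (D + h).
ρ = ρ_ref D/(D + h) = 2680 × 141.4 km/(141.4 km + 4.81 km) = 2590 kg m⁻³.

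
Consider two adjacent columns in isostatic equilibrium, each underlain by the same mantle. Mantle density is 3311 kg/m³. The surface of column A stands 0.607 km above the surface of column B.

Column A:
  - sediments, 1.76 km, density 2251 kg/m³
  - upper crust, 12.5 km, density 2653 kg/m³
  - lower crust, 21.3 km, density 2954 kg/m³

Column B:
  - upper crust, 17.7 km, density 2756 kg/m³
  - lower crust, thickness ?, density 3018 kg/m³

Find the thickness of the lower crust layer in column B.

Take the compensation level at the base of the deeper column (depth z_c below the surface of column A) and equate Σ ρ_i t_i down to z_c; mantle fills any gap and the z_c terms cancel.
Column A: 1.76×2251 + 12.5×2653 + 21.3×2954 + (z_c − 35.56)×3311
Column B: 0.607×0 + 17.7×2756 + x×3018 + (z_c − 0.607 − 17.7 − x)×3311
The z_c×3311 term appears on both sides and cancels. Collect the known terms of each column as K = Σ(ρt)_known − 3311 × (depth of known layers): K_A = 100044.46 − 3311×35.56 = −17694.7; K_B = 48781.2 − 3311×(0.607 + 17.7) = −11833.277.
Balance: K_A = K_B − x×(3311 − 3018), so x = (K_B − K_A)/(3311 − 3018) = 5861.42/293 = 20 km.

20 km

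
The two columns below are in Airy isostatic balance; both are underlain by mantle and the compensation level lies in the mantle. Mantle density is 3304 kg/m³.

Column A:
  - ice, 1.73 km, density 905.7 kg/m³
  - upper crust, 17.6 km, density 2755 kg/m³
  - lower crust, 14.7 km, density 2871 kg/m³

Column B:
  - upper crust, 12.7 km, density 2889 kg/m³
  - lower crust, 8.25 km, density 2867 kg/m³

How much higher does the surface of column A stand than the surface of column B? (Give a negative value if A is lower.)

3.42 km

For any compensation level in the mantle, the mantle terms cancel and isostasy reduces to e = (Σt_A − Σt_B) − (Σ(ρt)_A − Σ(ρt)_B) / ρ_m.
Σt_A = 34.03 km; Σt_B = 20.95 km; Σ(ρt)_A = 92258.561; Σ(ρt)_B = 60343.05 (in km·kg/m³).
e = (34.03 − 20.95) − (92258.561 − 60343.05) / 3304 = 3.42 km.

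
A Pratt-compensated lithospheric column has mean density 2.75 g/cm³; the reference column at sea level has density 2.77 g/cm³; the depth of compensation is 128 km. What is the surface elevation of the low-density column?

ρ_ref D = ρ (D + h) → h = D (ρ_ref − ρ)/ρ.
h = 128 km × (2.77 − 2.75)/2.75 = 0.931 km.

0.931 km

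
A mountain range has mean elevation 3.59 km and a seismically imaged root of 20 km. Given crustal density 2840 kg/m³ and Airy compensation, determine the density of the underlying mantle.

3350 kg/m³

Airy balance: ρ_c h = (ρ_m − ρ_c) r → ρ_m = ρ_c (1 + h/r).
ρ_m = 2840 × (1 + 3.59 km/20 km) = 3350 kg/m³.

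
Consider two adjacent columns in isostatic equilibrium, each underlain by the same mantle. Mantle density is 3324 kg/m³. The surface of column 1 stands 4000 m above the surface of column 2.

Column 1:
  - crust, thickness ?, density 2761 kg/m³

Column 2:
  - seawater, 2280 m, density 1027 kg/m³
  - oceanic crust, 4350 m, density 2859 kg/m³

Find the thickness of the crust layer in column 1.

Take the compensation level at the base of the deeper column (depth z_c below the surface of column 1) and equate Σ ρ_i t_i down to z_c; mantle fills any gap and the z_c terms cancel.
Column 1: x×2761 + (z_c − 0 − x)×3324
Column 2: 4000×0 + 2280×1027 + 4350×2859 + (z_c − 4000 − 6630)×3324
The z_c×3324 term appears on both sides and cancels. Collect the known terms of each column as K = Σ(ρt)_known − 3324 × (depth of known layers): K_1 = 0 − 3324×0 = 0; K_2 = 14778210 − 3324×(4000 + 6630) = −20555910.
Balance: K_1 − x×(3324 − 2761) = K_2, so x = (K_1 − K_2)/(3324 − 2761) = 20555900/563 = 36500 m.

36500 m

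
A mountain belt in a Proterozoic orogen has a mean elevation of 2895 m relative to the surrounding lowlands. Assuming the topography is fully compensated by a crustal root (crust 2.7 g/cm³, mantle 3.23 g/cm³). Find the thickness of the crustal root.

14700 m

By Archimedes' principle applied to the lithosphere: the weight of the topography is balanced by the buoyancy of the root, ρ_c h = (ρ_m − ρ_c) r.
r = h · ρ_c / (ρ_m − ρ_c) = 2895 m × 2.7 / (3.23 − 2.7) = 14700 m.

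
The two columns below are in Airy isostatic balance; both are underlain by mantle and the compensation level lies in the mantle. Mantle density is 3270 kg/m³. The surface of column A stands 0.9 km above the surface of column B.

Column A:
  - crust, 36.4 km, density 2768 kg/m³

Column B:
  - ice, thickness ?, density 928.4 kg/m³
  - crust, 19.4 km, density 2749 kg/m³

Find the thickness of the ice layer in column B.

Take the compensation level at the base of the deeper column (depth z_c below the surface of column A) and equate Σ ρ_i t_i down to z_c; mantle fills any gap and the z_c terms cancel.
Column A: 36.4×2768 + (z_c − 36.4)×3270
Column B: 0.9×0 + x×928.4 + 19.4×2749 + (z_c − 0.9 − 19.4 − x)×3270
The z_c×3270 term appears on both sides and cancels. Collect the known terms of each column as K = Σ(ρt)_known − 3270 × (depth of known layers): K_A = 100755.2 − 3270×36.4 = −18272.8; K_B = 53330.6 − 3270×(0.9 + 19.4) = −13050.4.
Balance: K_A = K_B − x×(3270 − 928.4), so x = (K_B − K_A)/(3270 − 928.4) = 5222.4/2341.6 = 2.23 km.

2.23 km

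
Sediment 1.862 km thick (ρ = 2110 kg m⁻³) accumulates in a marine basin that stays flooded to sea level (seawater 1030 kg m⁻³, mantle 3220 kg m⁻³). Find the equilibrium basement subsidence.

Submarine loading: the sediment displaces seawater, and the subsidence is in turn flooded, so s (ρ_m − ρ_w) = t (ρ_sed − ρ_w).
s = 1.862 km × (2110 − 1030) / (3220 − 1030) = 0.918 km.

0.918 km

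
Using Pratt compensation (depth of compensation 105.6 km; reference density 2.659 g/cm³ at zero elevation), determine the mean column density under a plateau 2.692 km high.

Pratt balance: ρ_ref D = ρ (D + h).
ρ = ρ_ref D/(D + h) = 2.659 × 105.6 km/(105.6 km + 2.692 km) = 2.59 g/cm³.

2.59 g/cm³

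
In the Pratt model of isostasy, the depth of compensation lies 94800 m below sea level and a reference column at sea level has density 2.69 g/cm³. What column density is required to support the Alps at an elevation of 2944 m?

2.61 g/cm³

Pratt balance: ρ_ref D = ρ (D + h).
ρ = ρ_ref D/(D + h) = 2.69 × 94800 m/(94800 m + 2944 m) = 2.61 g/cm³.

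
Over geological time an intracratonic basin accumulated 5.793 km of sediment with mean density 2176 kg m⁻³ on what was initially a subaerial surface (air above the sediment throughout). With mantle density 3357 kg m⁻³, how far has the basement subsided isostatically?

Subaerial load: s = t ρ_sed / ρ_m = 5.793 km × 2176/3357 = 3.76 km.

3.76 km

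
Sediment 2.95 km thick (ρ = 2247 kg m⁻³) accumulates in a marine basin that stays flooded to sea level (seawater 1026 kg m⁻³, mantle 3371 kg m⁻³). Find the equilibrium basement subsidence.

Submarine loading: the sediment displaces seawater, and the subsidence is in turn flooded, so s (ρ_m − ρ_w) = t (ρ_sed − ρ_w).
s = 2.95 km × (2247 − 1026) / (3371 − 1026) = 1.54 km.

1.54 km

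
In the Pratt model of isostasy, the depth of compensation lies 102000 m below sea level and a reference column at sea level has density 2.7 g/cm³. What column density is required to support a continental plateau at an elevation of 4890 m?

2.58 g/cm³

Pratt balance: ρ_ref D = ρ (D + h).
ρ = ρ_ref D/(D + h) = 2.7 × 102000 m/(102000 m + 4890 m) = 2.58 g/cm³.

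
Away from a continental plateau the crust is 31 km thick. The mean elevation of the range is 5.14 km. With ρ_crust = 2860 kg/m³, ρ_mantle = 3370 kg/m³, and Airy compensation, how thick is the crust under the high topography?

Root depth r = h ρ_c / (ρ_m − ρ_c) = 5.14 km × 2860 / 510 = 28.82 km.
Total thickness = T + h + r = 31 km + 5.14 km + 28.82 km = 65 km.

65 km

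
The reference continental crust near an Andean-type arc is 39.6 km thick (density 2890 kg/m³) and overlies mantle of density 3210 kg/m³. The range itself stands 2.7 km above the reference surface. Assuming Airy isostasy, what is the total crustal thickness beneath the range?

Root depth r = h ρ_c / (ρ_m − ρ_c) = 2.7 km × 2890 / 320 = 24.38 km.
Total thickness = T + h + r = 39.6 km + 2.7 km + 24.38 km = 66.7 km.

66.7 km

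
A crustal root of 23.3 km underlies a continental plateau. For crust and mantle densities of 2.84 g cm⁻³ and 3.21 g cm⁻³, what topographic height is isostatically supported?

In Airy isostatic equilibrium: ρ_c h = (ρ_m − ρ_c) r.
h = r (ρ_m − ρ_c) / ρ_c = 23.3 km × (3.21 − 2.84) / 2.84 = 3.04 km.

3.04 km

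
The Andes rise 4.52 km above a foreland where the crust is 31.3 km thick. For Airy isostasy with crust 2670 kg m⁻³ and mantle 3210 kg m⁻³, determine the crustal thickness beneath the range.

58.2 km

Root depth r = h ρ_c / (ρ_m − ρ_c) = 4.52 km × 2670 / 540 = 22.35 km.
Total thickness = T + h + r = 31.3 km + 4.52 km + 22.35 km = 58.2 km.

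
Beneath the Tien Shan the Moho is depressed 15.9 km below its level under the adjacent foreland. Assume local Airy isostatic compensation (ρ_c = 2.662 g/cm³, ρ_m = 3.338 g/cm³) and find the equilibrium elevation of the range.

4.04 km

Balancing pressure at the compensation depth: ρ_c h = (ρ_m − ρ_c) r.
h = r (ρ_m − ρ_c) / ρ_c = 15.9 km × (3.338 − 2.662) / 2.662 = 4.04 km.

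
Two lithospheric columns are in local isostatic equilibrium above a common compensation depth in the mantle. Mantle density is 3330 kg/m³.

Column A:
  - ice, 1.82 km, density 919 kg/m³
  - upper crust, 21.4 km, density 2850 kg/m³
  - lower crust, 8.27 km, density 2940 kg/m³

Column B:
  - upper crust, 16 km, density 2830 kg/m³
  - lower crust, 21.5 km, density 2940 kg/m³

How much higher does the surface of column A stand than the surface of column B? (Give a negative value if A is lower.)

0.451 km

For any compensation level in the mantle, the mantle terms cancel and isostasy reduces to e = (Σt_A − Σt_B) − (Σ(ρt)_A − Σ(ρt)_B) / ρ_m.
Σt_A = 31.49 km; Σt_B = 37.5 km; Σ(ρt)_A = 86976.38; Σ(ρt)_B = 108490 (in km·kg/m³).
e = (31.49 − 37.5) − (86976.38 − 108490) / 3330 = 0.451 km.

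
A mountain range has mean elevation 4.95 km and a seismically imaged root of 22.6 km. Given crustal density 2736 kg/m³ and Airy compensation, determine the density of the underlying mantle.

3340 kg/m³

Airy balance: ρ_c h = (ρ_m − ρ_c) r → ρ_m = ρ_c (1 + h/r).
ρ_m = 2736 × (1 + 4.95 km/22.6 km) = 3340 kg/m³.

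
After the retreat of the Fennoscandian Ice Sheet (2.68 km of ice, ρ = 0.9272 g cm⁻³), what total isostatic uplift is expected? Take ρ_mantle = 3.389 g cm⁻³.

0.733 km

Removing the load lets mantle flow back in; uplift u satisfies ρ_ice t = ρ_m u.
u = t ρ_ice/ρ_m = 2.68 km × 0.9272/3.389 = 0.733 km.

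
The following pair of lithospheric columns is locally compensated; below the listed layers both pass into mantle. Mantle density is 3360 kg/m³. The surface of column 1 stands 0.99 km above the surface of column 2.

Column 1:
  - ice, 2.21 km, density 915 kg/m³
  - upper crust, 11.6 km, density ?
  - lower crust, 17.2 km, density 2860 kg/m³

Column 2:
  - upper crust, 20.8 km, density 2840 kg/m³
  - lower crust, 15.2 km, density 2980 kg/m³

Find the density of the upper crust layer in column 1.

2850 kg/m³

Take the compensation level at the base of the deeper column (depth z_c below the surface of column 1) and equate Σ ρ_i t_i down to z_c; mantle fills any gap and the z_c terms cancel.
Column 1: 2.21×915 + 11.6×ρ + 17.2×2860 + (z_c − 31.01)×3360
Column 2: 0.99×0 + 20.8×2840 + 15.2×2980 + (z_c − 0.99 − 36)×3360
The z_c×3360 term appears on both sides and cancels. Collect the known terms of each column as K = Σ(ρt)_known − 3360 × (depth of known layers): K_1 = 51214.15 − 3360×31.01 = −52979.45; K_2 = 104368 − 3360×(0.99 + 36) = −19918.4.
Balance: K_1 + 11.6×ρ = K_2, so ρ = (K_2 − K_1)/11.6 = 33061.1/11.6 = 2850 kg/m³.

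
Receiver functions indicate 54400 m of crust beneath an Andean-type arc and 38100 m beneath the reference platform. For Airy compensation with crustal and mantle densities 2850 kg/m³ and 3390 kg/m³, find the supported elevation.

2600 m

Excess crust Δ = 54400 m − 38100 m = 16300 m, split between elevation h and root r with h + r = Δ.
Airy balance ρ_c h = (ρ_m − ρ_c) r gives r = h ρ_c/(ρ_m − ρ_c), so h (1 + ρ_c/(ρ_m − ρ_c)) = Δ, i.e. h = Δ (ρ_m − ρ_c)/ρ_m.
h = 16300 m × 540/3390 = 2600 m.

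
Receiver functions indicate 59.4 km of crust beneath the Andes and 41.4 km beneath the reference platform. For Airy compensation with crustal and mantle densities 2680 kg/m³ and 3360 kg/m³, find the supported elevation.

Excess crust Δ = 59.4 km − 41.4 km = 18 km, split between elevation h and root r with h + r = Δ.
Airy balance ρ_c h = (ρ_m − ρ_c) r gives r = h ρ_c/(ρ_m − ρ_c), so h (1 + ρ_c/(ρ_m − ρ_c)) = Δ, i.e. h = Δ (ρ_m − ρ_c)/ρ_m.
h = 18 km × 680/3360 = 3.64 km.

3.64 km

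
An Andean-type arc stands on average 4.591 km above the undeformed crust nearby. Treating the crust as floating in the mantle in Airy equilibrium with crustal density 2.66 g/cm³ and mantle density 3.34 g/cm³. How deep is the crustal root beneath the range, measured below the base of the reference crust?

18 km

Equating mass per unit area of the two columns: the weight of the topography is balanced by the buoyancy of the root, ρ_c h = (ρ_m − ρ_c) r.
r = h · ρ_c / (ρ_m − ρ_c) = 4.591 km × 2.66 / (3.34 − 2.66) = 18 km.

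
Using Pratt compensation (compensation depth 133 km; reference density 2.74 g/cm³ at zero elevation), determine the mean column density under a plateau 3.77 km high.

2.66 g/cm³

Pratt balance: ρ_ref D = ρ (D + h).
ρ = ρ_ref D/(D + h) = 2.74 × 133 km/(133 km + 3.77 km) = 2.66 g/cm³.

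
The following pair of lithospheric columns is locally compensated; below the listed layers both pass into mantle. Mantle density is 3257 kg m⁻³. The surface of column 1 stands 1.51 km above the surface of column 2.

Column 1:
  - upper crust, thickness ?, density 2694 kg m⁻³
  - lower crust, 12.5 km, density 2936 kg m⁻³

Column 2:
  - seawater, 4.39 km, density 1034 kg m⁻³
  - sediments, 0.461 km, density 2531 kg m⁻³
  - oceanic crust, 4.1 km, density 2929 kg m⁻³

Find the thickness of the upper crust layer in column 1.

21.9 km

Take the compensation level at the base of the deeper column (depth z_c below the surface of column 1) and equate Σ ρ_i t_i down to z_c; mantle fills any gap and the z_c terms cancel.
Column 1: x×2694 + 12.5×2936 + (z_c − 12.5 − x)×3257
Column 2: 1.51×0 + 4.39×1034 + 0.461×2531 + 4.1×2929 + (z_c − 1.51 − 8.951)×3257
The z_c×3257 term appears on both sides and cancels. Collect the known terms of each column as K = Σ(ρt)_known − 3257 × (depth of known layers): K_1 = 36700 − 3257×12.5 = −4012.5; K_2 = 17714.951 − 3257×(1.51 + 8.951) = −16356.526.
Balance: K_1 − x×(3257 − 2694) = K_2, so x = (K_1 − K_2)/(3257 − 2694) = 12344/563 = 21.9 km.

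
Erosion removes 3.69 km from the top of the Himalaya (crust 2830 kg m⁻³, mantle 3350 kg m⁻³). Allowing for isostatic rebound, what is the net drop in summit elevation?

Rebound u = e ρ_c/ρ_m = 3.69 km × 2830/3350 = 3.117 km.
Net surface drop = e − u = 3.69 km − 3.117 km = e (ρ_m − ρ_c)/ρ_m = 0.573 km.

0.573 km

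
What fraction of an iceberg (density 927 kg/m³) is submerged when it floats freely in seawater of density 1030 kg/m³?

90%

Submerged fraction = ρ_obj/ρ_fluid = 927/1030 = 90%.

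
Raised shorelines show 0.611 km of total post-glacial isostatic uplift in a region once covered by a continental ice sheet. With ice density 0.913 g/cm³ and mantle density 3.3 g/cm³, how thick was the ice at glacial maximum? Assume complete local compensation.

u = t ρ_ice/ρ_m → t = u ρ_m/ρ_ice = 0.611 km × 3.3/0.913 = 2.21 km.

2.21 km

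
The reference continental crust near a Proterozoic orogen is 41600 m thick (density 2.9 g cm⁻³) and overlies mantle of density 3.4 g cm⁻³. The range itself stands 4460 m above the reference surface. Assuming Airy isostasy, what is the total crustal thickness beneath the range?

71900 m

Root depth r = h ρ_c / (ρ_m − ρ_c) = 4460 m × 2.9 / 0.5 = 25870 m.
Total thickness = T + h + r = 41600 m + 4460 m + 25870 m = 71900 m.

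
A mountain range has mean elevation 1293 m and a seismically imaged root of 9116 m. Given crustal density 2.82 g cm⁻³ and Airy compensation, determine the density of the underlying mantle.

3.22 g cm⁻³

Airy balance: ρ_c h = (ρ_m − ρ_c) r → ρ_m = ρ_c (1 + h/r).
ρ_m = 2.82 × (1 + 1293 m/9116 m) = 3.22 g cm⁻³.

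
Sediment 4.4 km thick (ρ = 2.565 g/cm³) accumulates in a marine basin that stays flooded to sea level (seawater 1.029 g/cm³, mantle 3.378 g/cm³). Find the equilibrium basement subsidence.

2.88 km

Submarine loading: the sediment displaces seawater, and the subsidence is in turn flooded, so s (ρ_m − ρ_w) = t (ρ_sed − ρ_w).
s = 4.4 km × (2.565 − 1.029) / (3.378 − 1.029) = 2.88 km.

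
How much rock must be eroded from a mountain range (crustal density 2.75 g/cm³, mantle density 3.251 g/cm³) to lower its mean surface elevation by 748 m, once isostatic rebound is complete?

4850 m

Net drop Δ = e − u = e − e ρ_c/ρ_m = e (ρ_m − ρ_c)/ρ_m.
e = Δ ρ_m/(ρ_m − ρ_c) = 748 m × 3.251/0.501 = 4850 m.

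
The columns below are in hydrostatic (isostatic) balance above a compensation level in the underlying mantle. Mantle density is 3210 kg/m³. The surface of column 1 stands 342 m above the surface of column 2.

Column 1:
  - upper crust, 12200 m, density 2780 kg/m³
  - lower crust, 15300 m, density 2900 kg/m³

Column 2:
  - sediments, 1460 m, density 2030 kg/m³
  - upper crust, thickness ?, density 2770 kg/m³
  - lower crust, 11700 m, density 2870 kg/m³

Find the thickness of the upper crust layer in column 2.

7250 m

Take the compensation level at the base of the deeper column (depth z_c below the surface of column 1) and equate Σ ρ_i t_i down to z_c; mantle fills any gap and the z_c terms cancel.
Column 1: 12200×2780 + 15300×2900 + (z_c − 27500)×3210
Column 2: 342×0 + 1460×2030 + x×2770 + 11700×2870 + (z_c − 342 − 13160 − x)×3210
The z_c×3210 term appears on both sides and cancels. Collect the known terms of each column as K = Σ(ρt)_known − 3210 × (depth of known layers): K_1 = 78286000 − 3210×27500 = −9989000; K_2 = 36542800 − 3210×(342 + 13160) = −6798620.
Balance: K_1 = K_2 − x×(3210 − 2770), so x = (K_2 − K_1)/(3210 − 2770) = 3190380/440 = 7250 m.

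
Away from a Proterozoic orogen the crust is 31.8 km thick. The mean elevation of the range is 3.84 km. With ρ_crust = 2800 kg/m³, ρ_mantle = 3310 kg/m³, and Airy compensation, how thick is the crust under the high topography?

Root depth r = h ρ_c / (ρ_m − ρ_c) = 3.84 km × 2800 / 510 = 21.08 km.
Total thickness = T + h + r = 31.8 km + 3.84 km + 21.08 km = 56.7 km.

56.7 km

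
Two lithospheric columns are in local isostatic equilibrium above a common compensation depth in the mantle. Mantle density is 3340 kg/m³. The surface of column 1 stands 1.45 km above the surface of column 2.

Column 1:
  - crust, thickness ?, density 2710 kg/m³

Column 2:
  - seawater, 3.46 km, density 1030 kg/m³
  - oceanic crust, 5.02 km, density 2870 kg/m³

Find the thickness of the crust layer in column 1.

24.1 km

Take the compensation level at the base of the deeper column (depth z_c below the surface of column 1) and equate Σ ρ_i t_i down to z_c; mantle fills any gap and the z_c terms cancel.
Column 1: x×2710 + (z_c − 0 − x)×3340
Column 2: 1.45×0 + 3.46×1030 + 5.02×2870 + (z_c − 1.45 − 8.48)×3340
The z_c×3340 term appears on both sides and cancels. Collect the known terms of each column as K = Σ(ρt)_known − 3340 × (depth of known layers): K_1 = 0 − 3340×0 = 0; K_2 = 17971.2 − 3340×(1.45 + 8.48) = −15195.
Balance: K_1 − x×(3340 − 2710) = K_2, so x = (K_1 − K_2)/(3340 − 2710) = 15195/630 = 24.1 km.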